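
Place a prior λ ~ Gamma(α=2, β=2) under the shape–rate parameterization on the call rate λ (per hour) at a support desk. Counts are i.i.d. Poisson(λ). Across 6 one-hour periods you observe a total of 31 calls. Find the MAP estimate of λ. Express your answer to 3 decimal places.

Σxᵢ = 31, n = 6.
Posterior ∝ λe^(−2λ) · λ^31e^(−6λ) = λ^32e^(−8λ), i.e. Gamma(shape=33, rate=8).
The mode of a Gamma(a, b) with a ≥ 1 (shape–rate) is (a−1)/b = 32/8 ≈ 4.000.

λ̂_MAP = 4.000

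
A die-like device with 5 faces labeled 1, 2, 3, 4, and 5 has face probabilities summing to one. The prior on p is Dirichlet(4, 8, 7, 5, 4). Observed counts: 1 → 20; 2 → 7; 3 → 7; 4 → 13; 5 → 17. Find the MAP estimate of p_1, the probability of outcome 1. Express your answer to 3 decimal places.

The posterior is Dirichlet(αᵢ + nᵢ) = Dirichlet(24, 15, 14, 18, 21).
For a Dirichlet(a₁,…,a_K) with all aᵢ > 1, the mode has j-th component (aⱼ − 1)/(Σaᵢ − K).
Here Σaᵢ = 92 and K = 5, so p_1 = (24 − 1)/(92 − 5) = 23/87 ≈ 0.264.

MAP estimate: 0.264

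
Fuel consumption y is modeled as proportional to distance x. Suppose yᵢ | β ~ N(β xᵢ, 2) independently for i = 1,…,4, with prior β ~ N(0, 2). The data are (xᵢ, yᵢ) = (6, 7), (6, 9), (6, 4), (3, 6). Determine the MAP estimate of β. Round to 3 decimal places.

β̂_MAP = 1.169

log p(β | y) = −Σ(yᵢ − βxᵢ)²/(2·2) − β²/(2·2) + const.
Setting the derivative to zero: Σxᵢ(yᵢ − βxᵢ)/2 − β/2 = 0, so β = Σxᵢyᵢ / (Σxᵢ² + σ²/τ²).
Σxᵢyᵢ = 6·7 + 6·9 + 6·4 + 3·6 = 138; Σxᵢ² = 117; σ²/τ² = 1.
β̂_MAP = 138 / (117 + 1) = 138/118 ≈ 1.169.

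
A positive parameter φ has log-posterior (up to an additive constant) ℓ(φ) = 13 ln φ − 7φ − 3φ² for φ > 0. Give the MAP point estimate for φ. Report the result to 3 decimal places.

ℓ'(φ) = 13/φ − 7 − 6φ. Setting this to zero and multiplying by φ: 6φ² + 7φ − 13 = 0.
φ = (−7 + √(7² + 4·6·13)) / (2·6) = (−7 + √361) / 12 = (−7 + 19)/12 = 1.
ℓ''(φ) = −13/φ² − 6 < 0, confirming a maximum.

φ̂_MAP = 1.000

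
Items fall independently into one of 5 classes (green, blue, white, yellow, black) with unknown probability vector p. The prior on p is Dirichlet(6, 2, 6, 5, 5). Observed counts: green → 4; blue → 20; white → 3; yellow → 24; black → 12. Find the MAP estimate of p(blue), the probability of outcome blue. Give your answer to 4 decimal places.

MAP estimate of p(blue) = 0.2561

The posterior is Dirichlet(αᵢ + nᵢ) = Dirichlet(10, 22, 9, 29, 17).
For a Dirichlet(a₁,…,a_K) with all aᵢ > 1, the mode has j-th component (aⱼ − 1)/(Σaᵢ − K).
Here Σaᵢ = 87 and K = 5, so p(blue) = (22 − 1)/(87 − 5) = 21/82 ≈ 0.2561.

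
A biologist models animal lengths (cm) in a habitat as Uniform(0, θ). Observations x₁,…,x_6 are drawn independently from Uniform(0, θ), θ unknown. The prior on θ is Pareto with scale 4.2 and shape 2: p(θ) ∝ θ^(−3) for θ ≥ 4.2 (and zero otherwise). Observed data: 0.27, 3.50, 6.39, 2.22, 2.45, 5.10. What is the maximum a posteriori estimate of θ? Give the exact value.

The Uniform(0, θ) likelihood is θ^(−n) for θ ≥ max(xᵢ), zero otherwise. Here max(xᵢ) = 6.39.
Posterior ∝ θ^(−3) · θ^(−6) = θ^(−9) on θ ≥ max(4.2, 6.39) = 6.39.
This density is strictly decreasing in θ, so the posterior mode lies at the lower boundary of the support.

θ̂_MAP = 6.39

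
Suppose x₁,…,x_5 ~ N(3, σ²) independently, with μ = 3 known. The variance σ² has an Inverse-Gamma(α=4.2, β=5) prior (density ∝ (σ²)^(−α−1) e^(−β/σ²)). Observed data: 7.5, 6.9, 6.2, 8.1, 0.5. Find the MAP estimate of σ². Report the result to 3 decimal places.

σ̂²_MAP = 5.712

Sum of squared deviations about the known mean: SS = (7.5−3)² + (6.9−3)² + (6.2−3)² + (8.1−3)² + (0.5−3)² = 77.96.
The Normal likelihood contributes (σ²)^(−n/2) exp(−SS/(2σ²)), so the posterior is Inverse-Gamma(α + n/2, β + SS/2) = Inverse-Gamma(6.7, 43.98).
The mode of Inverse-Gamma(a, b) is b/(a+1) = 43.98/7.7 ≈ 5.712.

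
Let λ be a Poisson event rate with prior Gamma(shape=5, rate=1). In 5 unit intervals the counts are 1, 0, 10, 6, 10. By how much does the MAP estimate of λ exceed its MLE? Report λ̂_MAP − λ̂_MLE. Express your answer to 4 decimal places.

MAP − MLE = -0.2333

Σxᵢ = 27. Posterior is Gamma(32, 6); MAP = (32−1)/6 = 31/6 ≈ 5.16667.
MLE = x̄ = 27/5 ≈ 5.40000.
Difference = 31/6 − 27/5 = -7/30 ≈ -0.2333.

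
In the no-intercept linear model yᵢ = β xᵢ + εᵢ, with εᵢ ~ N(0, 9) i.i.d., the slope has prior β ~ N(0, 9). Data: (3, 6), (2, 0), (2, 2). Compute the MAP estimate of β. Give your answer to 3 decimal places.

β̂_MAP = 1.222

log p(β | y) = −Σ(yᵢ − βxᵢ)²/(2·9) − β²/(2·9) + const.
Setting the derivative to zero: Σxᵢ(yᵢ − βxᵢ)/9 − β/9 = 0, so β = Σxᵢyᵢ / (Σxᵢ² + σ²/τ²).
Σxᵢyᵢ = 3·6 + 2·0 + 2·2 = 22; Σxᵢ² = 17; σ²/τ² = 1.
β̂_MAP = 22 / (17 + 1) = 22/18 ≈ 1.222.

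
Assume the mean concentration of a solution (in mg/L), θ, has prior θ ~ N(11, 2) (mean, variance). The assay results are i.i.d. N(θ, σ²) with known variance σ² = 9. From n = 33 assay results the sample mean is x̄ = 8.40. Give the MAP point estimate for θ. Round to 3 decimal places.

n = 33, x̄ = 8.40.
For a Normal prior and Normal likelihood with known variance, the posterior is Normal; its mode equals its mean, the precision-weighted average.
Prior precision 1/σ₀² = 1/2 = 0.5; data precision n/σ² = 33/9 = 11/3.
θ̂ = (0.5·11 + (11/3)·8.4) / (0.5 + 11/3) = 36.3/(25/6) = 8.712.

θ̂_MAP = 8.712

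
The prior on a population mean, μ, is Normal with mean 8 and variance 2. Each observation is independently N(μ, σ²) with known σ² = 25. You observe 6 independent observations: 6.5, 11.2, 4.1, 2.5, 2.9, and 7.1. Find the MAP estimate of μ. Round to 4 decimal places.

n = 6; x̄ = (6.5 + 11.2 + 4.1 + 2.5 + 2.9 + 7.1)/6 = 34.3/6 = 343/60 ≈ 5.7167.
For a Normal prior and Normal likelihood with known variance, the posterior is Normal; its mode equals its mean, the precision-weighted average.
Prior precision 1/σ₀² = 1/2 = 0.5; data precision n/σ² = 6/25 = 0.24.
μ̂ = (0.5·8 + 0.24·(343/60)) / (0.5 + 0.24) = 5.372/0.74 = 1343/185 ≈ 7.2595.

μ̂_MAP = 7.2595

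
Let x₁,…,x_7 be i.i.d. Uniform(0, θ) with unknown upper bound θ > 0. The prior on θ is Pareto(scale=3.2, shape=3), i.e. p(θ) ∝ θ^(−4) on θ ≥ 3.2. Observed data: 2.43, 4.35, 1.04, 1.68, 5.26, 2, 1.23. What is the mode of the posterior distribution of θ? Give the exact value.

θ̂_MAP = 5.26

The Uniform(0, θ) likelihood is θ^(−n) for θ ≥ max(xᵢ), zero otherwise. Here max(xᵢ) = 5.26.
Posterior ∝ θ^(−4) · θ^(−7) = θ^(−11) on θ ≥ max(3.2, 5.26) = 5.26.
This density is strictly decreasing in θ, so the posterior mode lies at the lower boundary of the support.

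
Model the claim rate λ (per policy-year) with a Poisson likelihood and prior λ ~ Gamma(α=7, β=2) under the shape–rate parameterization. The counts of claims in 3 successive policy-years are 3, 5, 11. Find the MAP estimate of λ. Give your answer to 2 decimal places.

Σxᵢ = 3+5+11 = 19, with n = 3.
Posterior ∝ λ^6e^(−2λ) · λ^19e^(−3λ) = λ^25e^(−5λ), i.e. Gamma(shape=26, rate=5).
The mode of a Gamma(a, b) with a ≥ 1 (shape–rate) is (a−1)/b = 25/5 ≈ 5.00.

λ̂_MAP = 5.00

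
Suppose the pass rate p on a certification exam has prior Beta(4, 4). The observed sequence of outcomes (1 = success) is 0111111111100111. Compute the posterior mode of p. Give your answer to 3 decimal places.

p̂_MAP = 0.727

Prior: Beta(4, 4).
Data: 13 successes in 16 trials (from the sequence). The binomial likelihood contributes p^13(1−p)^3, so the posterior is Beta(4+13, 4+3) = Beta(17, 7).
For Beta(a, b) with a, b > 1 the mode is (a−1)/(a+b−2) = 16/22 ≈ 0.727.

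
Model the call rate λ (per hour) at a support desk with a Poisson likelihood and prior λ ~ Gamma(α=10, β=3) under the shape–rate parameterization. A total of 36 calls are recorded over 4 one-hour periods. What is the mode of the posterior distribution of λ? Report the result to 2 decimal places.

λ̂_MAP = 6.43

Σxᵢ = 36, n = 4.
Posterior ∝ λ^9e^(−3λ) · λ^36e^(−4λ) = λ^45e^(−7λ), i.e. Gamma(shape=46, rate=7).
The mode of a Gamma(a, b) with a ≥ 1 (shape–rate) is (a−1)/b = 45/7 ≈ 6.43.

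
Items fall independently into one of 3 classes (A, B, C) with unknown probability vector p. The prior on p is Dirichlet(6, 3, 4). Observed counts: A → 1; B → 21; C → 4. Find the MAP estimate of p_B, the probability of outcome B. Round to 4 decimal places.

The posterior is Dirichlet(αᵢ + nᵢ) = Dirichlet(7, 24, 8).
For a Dirichlet(a₁,…,a_K) with all aᵢ > 1, the mode has j-th component (aⱼ − 1)/(Σaᵢ − K).
Here Σaᵢ = 39 and K = 3, so p_B = (24 − 1)/(39 − 3) = 23/36 ≈ 0.6389.

MAP estimate of p_B = 0.6389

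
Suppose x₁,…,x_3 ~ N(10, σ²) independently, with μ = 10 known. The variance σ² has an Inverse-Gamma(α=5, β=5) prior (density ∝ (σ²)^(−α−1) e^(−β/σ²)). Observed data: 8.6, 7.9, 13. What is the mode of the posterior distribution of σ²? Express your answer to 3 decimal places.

Sum of squared deviations about the known mean: SS = (8.6−10)² + (7.9−10)² + (13−10)² = 15.37.
The Normal likelihood contributes (σ²)^(−n/2) exp(−SS/(2σ²)), so the posterior is Inverse-Gamma(α + n/2, β + SS/2) = Inverse-Gamma(6.5, 12.685).
The mode of Inverse-Gamma(a, b) is b/(a+1) = 12.685/7.5 ≈ 1.691.

σ̂²_MAP = 1.691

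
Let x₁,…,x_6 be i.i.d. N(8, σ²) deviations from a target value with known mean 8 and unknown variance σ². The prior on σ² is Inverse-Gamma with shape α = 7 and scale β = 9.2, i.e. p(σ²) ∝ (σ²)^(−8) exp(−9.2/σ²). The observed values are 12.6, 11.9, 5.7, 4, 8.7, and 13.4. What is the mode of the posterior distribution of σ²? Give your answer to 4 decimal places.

σ̂²_MAP = 4.8050

Sum of squared deviations about the known mean: SS = (12.6−8)² + (11.9−8)² + (5.7−8)² + (4−8)² + (8.7−8)² + (13.4−8)² = 87.31.
The Normal likelihood contributes (σ²)^(−n/2) exp(−SS/(2σ²)), so the posterior is Inverse-Gamma(α + n/2, β + SS/2) = Inverse-Gamma(10, 52.855).
The mode of Inverse-Gamma(a, b) is b/(a+1) = 52.855/11 ≈ 4.8050.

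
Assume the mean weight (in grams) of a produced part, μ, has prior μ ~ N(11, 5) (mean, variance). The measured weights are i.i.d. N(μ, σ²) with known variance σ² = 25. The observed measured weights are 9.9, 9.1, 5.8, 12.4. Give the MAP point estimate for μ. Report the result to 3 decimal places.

n = 4; x̄ = (9.9 + 9.1 + 5.8 + 12.4)/4 = 37.2/4 = 9.3.
For a Normal prior and Normal likelihood with known variance, the posterior is Normal; its mode equals its mean, the precision-weighted average.
Prior precision 1/σ₀² = 1/5 = 0.2; data precision n/σ² = 4/25 = 0.16.
μ̂ = (0.2·11 + 0.16·9.3) / (0.2 + 0.16) = 3.688/0.36 = 461/45 ≈ 10.244.

μ̂_MAP = 10.244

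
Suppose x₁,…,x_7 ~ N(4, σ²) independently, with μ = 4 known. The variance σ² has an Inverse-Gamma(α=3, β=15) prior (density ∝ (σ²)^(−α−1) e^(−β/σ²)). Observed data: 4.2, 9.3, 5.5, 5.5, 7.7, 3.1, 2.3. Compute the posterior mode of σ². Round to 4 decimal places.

σ̂²_MAP = 5.3347

Sum of squared deviations about the known mean: SS = (4.2−4)² + (9.3−4)² + (5.5−4)² + (5.5−4)² + (7.7−4)² + (3.1−4)² + (2.3−4)² = 50.02.
The Normal likelihood contributes (σ²)^(−n/2) exp(−SS/(2σ²)), so the posterior is Inverse-Gamma(α + n/2, β + SS/2) = Inverse-Gamma(6.5, 40.01).
The mode of Inverse-Gamma(a, b) is b/(a+1) = 40.01/7.5 ≈ 5.3347.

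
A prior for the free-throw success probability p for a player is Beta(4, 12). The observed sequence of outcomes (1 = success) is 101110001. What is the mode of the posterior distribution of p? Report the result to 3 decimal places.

p̂_MAP = 0.348

Prior: Beta(4, 12).
Data: 5 successes in 9 trials (from the sequence). The binomial likelihood contributes p^5(1−p)^4, so the posterior is Beta(4+5, 12+4) = Beta(9, 16).
For Beta(a, b) with a, b > 1 the mode is (a−1)/(a+b−2) = 8/23 ≈ 0.348.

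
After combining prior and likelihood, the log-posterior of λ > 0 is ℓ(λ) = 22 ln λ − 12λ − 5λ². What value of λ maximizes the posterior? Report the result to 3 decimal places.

λ̂_MAP = 1.000

ℓ'(λ) = 22/λ − 12 − 10λ. Setting this to zero and multiplying by λ: 10λ² + 12λ − 22 = 0.
λ = (−12 + √(12² + 4·10·22)) / (2·10) = (−12 + √1024) / 20 = (−12 + 32)/20 = 1.
ℓ''(λ) = −22/λ² − 10 < 0, confirming a maximum.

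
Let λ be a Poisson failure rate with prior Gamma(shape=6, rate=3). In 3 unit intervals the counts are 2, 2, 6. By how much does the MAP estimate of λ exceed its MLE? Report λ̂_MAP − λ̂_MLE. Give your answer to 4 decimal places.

MAP − MLE = -0.8333

Σxᵢ = 10. Posterior is Gamma(16, 6); MAP = (16−1)/6 = 15/6 ≈ 2.50000.
MLE = x̄ = 10/3 ≈ 3.33333.
Difference = 15/6 − 10/3 = -5/6 ≈ -0.8333.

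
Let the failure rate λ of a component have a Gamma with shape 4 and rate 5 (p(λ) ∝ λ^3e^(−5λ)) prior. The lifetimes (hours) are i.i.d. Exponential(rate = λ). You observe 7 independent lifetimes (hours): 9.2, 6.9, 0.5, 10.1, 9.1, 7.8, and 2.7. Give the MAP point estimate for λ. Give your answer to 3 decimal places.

The Exponential(rate=λ) likelihood is ∝ λ^n e^(−λΣtᵢ). Here n = 7 and Σtᵢ = 9.2 + 6.9 + 0.5 + 10.1 + 9.1 + 7.8 + 2.7 = 46.3.
Posterior ∝ λ^3e^(−5λ) · λ^7e^(−46.3λ) = λ^10e^(−51.3λ), i.e. Gamma(11, 51.3).
Mode = (a−1)/b = 10/51.3 ≈ 0.195.

λ̂_MAP = 0.195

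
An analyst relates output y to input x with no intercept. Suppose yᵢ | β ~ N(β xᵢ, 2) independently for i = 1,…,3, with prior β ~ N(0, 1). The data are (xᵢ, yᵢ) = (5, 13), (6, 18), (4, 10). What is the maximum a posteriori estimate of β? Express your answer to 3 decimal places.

β̂_MAP = 2.696

log p(β | y) = −Σ(yᵢ − βxᵢ)²/(2·2) − β²/(2·1) + const.
Setting the derivative to zero: Σxᵢ(yᵢ − βxᵢ)/2 − β/1 = 0, so β = Σxᵢyᵢ / (Σxᵢ² + σ²/τ²).
Σxᵢyᵢ = 5·13 + 6·18 + 4·10 = 213; Σxᵢ² = 77; σ²/τ² = 2.
β̂_MAP = 213 / (77 + 2) = 213/79 ≈ 2.696.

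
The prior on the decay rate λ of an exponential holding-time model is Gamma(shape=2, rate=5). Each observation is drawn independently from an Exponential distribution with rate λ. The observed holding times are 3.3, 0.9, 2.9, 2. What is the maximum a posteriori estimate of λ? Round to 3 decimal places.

The Exponential(rate=λ) likelihood is ∝ λ^n e^(−λΣtᵢ). Here n = 4 and Σtᵢ = 3.3 + 0.9 + 2.9 + 2 = 9.1.
Posterior ∝ λe^(−5λ) · λ^4e^(−9.1λ) = λ^5e^(−14.1λ), i.e. Gamma(6, 14.1).
Mode = (a−1)/b = 5/14.1 ≈ 0.355.

λ̂_MAP = 0.355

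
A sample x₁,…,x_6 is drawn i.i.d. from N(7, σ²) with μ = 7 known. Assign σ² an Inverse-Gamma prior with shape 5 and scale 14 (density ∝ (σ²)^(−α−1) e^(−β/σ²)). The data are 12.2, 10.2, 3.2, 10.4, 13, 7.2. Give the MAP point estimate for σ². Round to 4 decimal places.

Sum of squared deviations about the known mean: SS = (12.2−7)² + (10.2−7)² + (3.2−7)² + (10.4−7)² + (13−7)² + (7.2−7)² = 99.32.
The Normal likelihood contributes (σ²)^(−n/2) exp(−SS/(2σ²)), so the posterior is Inverse-Gamma(α + n/2, β + SS/2) = Inverse-Gamma(8, 63.66).
The mode of Inverse-Gamma(a, b) is b/(a+1) = 63.66/9 ≈ 7.0733.

σ̂²_MAP = 7.0733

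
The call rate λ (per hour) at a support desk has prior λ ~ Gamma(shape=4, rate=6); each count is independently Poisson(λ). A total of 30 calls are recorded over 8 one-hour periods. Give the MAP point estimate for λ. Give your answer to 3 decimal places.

Σxᵢ = 30, n = 8.
Posterior ∝ λ^3e^(−6λ) · λ^30e^(−8λ) = λ^33e^(−14λ), i.e. Gamma(shape=34, rate=14).
The mode of a Gamma(a, b) with a ≥ 1 (shape–rate) is (a−1)/b = 33/14 ≈ 2.357.

λ̂_MAP = 2.357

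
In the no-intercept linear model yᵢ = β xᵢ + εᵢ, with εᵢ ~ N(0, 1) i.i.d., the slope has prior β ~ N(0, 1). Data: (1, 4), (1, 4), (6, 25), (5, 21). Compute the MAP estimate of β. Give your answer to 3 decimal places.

β̂_MAP = 4.109

log p(β | y) = −Σ(yᵢ − βxᵢ)²/(2·1) − β²/(2·1) + const.
Setting the derivative to zero: Σxᵢ(yᵢ − βxᵢ)/1 − β/1 = 0, so β = Σxᵢyᵢ / (Σxᵢ² + σ²/τ²).
Σxᵢyᵢ = 1·4 + 1·4 + 6·25 + 5·21 = 263; Σxᵢ² = 63; σ²/τ² = 1.
β̂_MAP = 263 / (63 + 1) = 263/64 ≈ 4.109.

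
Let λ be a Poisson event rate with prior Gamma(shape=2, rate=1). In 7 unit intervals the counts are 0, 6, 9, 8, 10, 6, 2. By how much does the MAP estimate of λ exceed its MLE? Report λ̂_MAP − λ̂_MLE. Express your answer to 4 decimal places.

MAP − MLE = -0.6071

Σxᵢ = 41. Posterior is Gamma(43, 8); MAP = (43−1)/8 = 42/8 ≈ 5.25000.
MLE = x̄ = 41/7 ≈ 5.85714.
Difference = 42/8 − 41/7 = -17/28 ≈ -0.6071.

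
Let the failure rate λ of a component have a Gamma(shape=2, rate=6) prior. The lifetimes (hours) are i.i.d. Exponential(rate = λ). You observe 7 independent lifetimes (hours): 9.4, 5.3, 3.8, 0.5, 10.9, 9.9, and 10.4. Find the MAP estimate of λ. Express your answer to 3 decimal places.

λ̂_MAP = 0.142

The Exponential(rate=λ) likelihood is ∝ λ^n e^(−λΣtᵢ). Here n = 7 and Σtᵢ = 9.4 + 5.3 + 3.8 + 0.5 + 10.9 + 9.9 + 10.4 = 50.2.
Posterior ∝ λe^(−6λ) · λ^7e^(−50.2λ) = λ^8e^(−56.2λ), i.e. Gamma(9, 56.2).
Mode = (a−1)/b = 8/56.2 ≈ 0.142.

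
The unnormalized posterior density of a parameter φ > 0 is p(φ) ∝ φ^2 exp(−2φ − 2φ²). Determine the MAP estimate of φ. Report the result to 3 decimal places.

ℓ'(φ) = 2/φ − 2 − 4φ. Setting this to zero and multiplying by φ: 4φ² + 2φ − 2 = 0.
φ = (−2 + √(2² + 4·4·2)) / (2·4) = (−2 + √36) / 8 = (−2 + 6)/8 = 1/2.
ℓ''(φ) = −2/φ² − 4 < 0, confirming a maximum.

φ̂_MAP = 0.500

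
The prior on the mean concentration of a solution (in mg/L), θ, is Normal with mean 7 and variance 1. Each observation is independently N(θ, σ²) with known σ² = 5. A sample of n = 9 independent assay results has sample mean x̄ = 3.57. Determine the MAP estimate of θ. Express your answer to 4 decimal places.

n = 9, x̄ = 3.57.
For a Normal prior and Normal likelihood with known variance, the posterior is Normal; its mode equals its mean, the precision-weighted average.
Prior precision 1/σ₀² = 1/1 = 1; data precision n/σ² = 9/5 = 1.8.
θ̂ = (1·7 + 1.8·3.57) / (1 + 1.8) = 13.426/2.8 = 4.7950.

θ̂_MAP = 4.7950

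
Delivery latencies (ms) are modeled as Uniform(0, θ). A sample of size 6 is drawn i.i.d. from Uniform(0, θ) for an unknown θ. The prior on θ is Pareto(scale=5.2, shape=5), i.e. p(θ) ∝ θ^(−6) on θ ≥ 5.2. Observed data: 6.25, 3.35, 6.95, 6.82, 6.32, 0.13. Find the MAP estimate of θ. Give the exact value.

The Uniform(0, θ) likelihood is θ^(−n) for θ ≥ max(xᵢ), zero otherwise. Here max(xᵢ) = 6.95.
Posterior ∝ θ^(−6) · θ^(−6) = θ^(−12) on θ ≥ max(5.2, 6.95) = 6.95.
This density is strictly decreasing in θ, so the posterior mode lies at the lower boundary of the support.

θ̂_MAP = 6.95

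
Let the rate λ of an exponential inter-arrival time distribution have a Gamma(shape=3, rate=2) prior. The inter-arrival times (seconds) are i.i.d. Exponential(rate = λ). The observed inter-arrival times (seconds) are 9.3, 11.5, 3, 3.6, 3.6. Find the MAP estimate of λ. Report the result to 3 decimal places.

λ̂_MAP = 0.212

The Exponential(rate=λ) likelihood is ∝ λ^n e^(−λΣtᵢ). Here n = 5 and Σtᵢ = 9.3 + 11.5 + 3 + 3.6 + 3.6 = 31.
Posterior ∝ λ^2e^(−2λ) · λ^5e^(−31λ) = λ^7e^(−33λ), i.e. Gamma(8, 33).
Mode = (a−1)/b = 7/33 ≈ 0.212.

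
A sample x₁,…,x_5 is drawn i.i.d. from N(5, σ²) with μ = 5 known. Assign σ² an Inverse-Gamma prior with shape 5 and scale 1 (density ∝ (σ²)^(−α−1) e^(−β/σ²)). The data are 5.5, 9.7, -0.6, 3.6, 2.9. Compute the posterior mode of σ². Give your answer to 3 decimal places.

σ̂²_MAP = 3.651

Sum of squared deviations about the known mean: SS = (5.5−5)² + (9.7−5)² + (-0.6−5)² + (3.6−5)² + (2.9−5)² = 60.07.
The Normal likelihood contributes (σ²)^(−n/2) exp(−SS/(2σ²)), so the posterior is Inverse-Gamma(α + n/2, β + SS/2) = Inverse-Gamma(7.5, 31.035).
The mode of Inverse-Gamma(a, b) is b/(a+1) = 31.035/8.5 ≈ 3.651.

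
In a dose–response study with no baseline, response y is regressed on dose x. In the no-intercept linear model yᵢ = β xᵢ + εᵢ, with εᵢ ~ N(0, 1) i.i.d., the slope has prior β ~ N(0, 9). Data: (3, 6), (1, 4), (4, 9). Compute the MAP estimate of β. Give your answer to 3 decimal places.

log p(β | y) = −Σ(yᵢ − βxᵢ)²/(2·1) − β²/(2·9) + const.
Setting the derivative to zero: Σxᵢ(yᵢ − βxᵢ)/1 − β/9 = 0, so β = Σxᵢyᵢ / (Σxᵢ² + σ²/τ²).
Σxᵢyᵢ = 3·6 + 1·4 + 4·9 = 58; Σxᵢ² = 26; σ²/τ² = 1/9.
β̂_MAP = 58 / (26 + 1/9) = 58/(235/9) = 522/235 ≈ 2.221.

β̂_MAP = 2.221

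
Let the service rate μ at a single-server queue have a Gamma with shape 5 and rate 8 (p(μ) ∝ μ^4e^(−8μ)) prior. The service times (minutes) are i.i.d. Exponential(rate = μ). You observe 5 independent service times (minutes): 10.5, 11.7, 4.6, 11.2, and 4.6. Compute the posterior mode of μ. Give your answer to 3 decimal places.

μ̂_MAP = 0.178

The Exponential(rate=μ) likelihood is ∝ μ^n e^(−μΣtᵢ). Here n = 5 and Σtᵢ = 10.5 + 11.7 + 4.6 + 11.2 + 4.6 = 42.6.
Posterior ∝ μ^4e^(−8μ) · μ^5e^(−42.6μ) = μ^9e^(−50.6μ), i.e. Gamma(10, 50.6).
Mode = (a−1)/b = 9/50.6 ≈ 0.178.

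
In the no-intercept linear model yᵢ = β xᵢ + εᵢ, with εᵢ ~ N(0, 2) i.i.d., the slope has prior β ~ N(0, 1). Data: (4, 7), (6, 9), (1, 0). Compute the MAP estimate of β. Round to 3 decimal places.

log p(β | y) = −Σ(yᵢ − βxᵢ)²/(2·2) − β²/(2·1) + const.
Setting the derivative to zero: Σxᵢ(yᵢ − βxᵢ)/2 − β/1 = 0, so β = Σxᵢyᵢ / (Σxᵢ² + σ²/τ²).
Σxᵢyᵢ = 4·7 + 6·9 + 1·0 = 82; Σxᵢ² = 53; σ²/τ² = 2.
β̂_MAP = 82 / (53 + 2) = 82/55 ≈ 1.491.

β̂_MAP = 1.491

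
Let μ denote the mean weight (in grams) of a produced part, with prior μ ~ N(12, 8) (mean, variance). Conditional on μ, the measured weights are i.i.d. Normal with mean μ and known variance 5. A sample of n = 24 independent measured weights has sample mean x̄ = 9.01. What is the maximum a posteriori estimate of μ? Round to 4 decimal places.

n = 24, x̄ = 9.01.
For a Normal prior and Normal likelihood with known variance, the posterior is Normal; its mode equals its mean, the precision-weighted average.
Prior precision 1/σ₀² = 1/8 = 0.125; data precision n/σ² = 24/5 = 4.8.
μ̂ = (0.125·12 + 4.8·9.01) / (0.125 + 4.8) = 44.748/4.925 = 44748/4925 ≈ 9.0859.

μ̂_MAP = 9.0859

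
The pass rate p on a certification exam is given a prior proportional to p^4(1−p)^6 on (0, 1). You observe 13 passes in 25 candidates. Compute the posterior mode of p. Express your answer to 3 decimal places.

p̂_MAP = 0.486

The prior density ∝ p^4(1−p)^6 is the kernel of Beta(5, 7).
Data: 13 successes in 25 trials. The binomial likelihood contributes p^13(1−p)^12, so the posterior is Beta(5+13, 7+12) = Beta(18, 19).
For Beta(a, b) with a, b > 1 the mode is (a−1)/(a+b−2) = 17/35 ≈ 0.486.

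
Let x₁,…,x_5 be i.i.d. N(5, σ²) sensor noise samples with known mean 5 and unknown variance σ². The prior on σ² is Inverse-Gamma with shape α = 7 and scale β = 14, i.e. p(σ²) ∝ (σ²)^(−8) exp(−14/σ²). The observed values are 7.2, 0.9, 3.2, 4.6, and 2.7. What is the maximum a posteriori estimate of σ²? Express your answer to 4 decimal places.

Sum of squared deviations about the known mean: SS = (7.2−5)² + (0.9−5)² + (3.2−5)² + (4.6−5)² + (2.7−5)² = 30.34.
The Normal likelihood contributes (σ²)^(−n/2) exp(−SS/(2σ²)), so the posterior is Inverse-Gamma(α + n/2, β + SS/2) = Inverse-Gamma(9.5, 29.17).
The mode of Inverse-Gamma(a, b) is b/(a+1) = 29.17/10.5 ≈ 2.7781.

σ̂²_MAP = 2.7781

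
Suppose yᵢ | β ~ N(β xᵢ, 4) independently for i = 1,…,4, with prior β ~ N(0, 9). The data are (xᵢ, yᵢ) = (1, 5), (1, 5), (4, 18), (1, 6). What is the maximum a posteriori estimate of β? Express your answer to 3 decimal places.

β̂_MAP = 4.526

log p(β | y) = −Σ(yᵢ − βxᵢ)²/(2·4) − β²/(2·9) + const.
Setting the derivative to zero: Σxᵢ(yᵢ − βxᵢ)/4 − β/9 = 0, so β = Σxᵢyᵢ / (Σxᵢ² + σ²/τ²).
Σxᵢyᵢ = 1·5 + 1·5 + 4·18 + 1·6 = 88; Σxᵢ² = 19; σ²/τ² = 4/9.
β̂_MAP = 88 / (19 + 4/9) = 88/(175/9) = 792/175 ≈ 4.526.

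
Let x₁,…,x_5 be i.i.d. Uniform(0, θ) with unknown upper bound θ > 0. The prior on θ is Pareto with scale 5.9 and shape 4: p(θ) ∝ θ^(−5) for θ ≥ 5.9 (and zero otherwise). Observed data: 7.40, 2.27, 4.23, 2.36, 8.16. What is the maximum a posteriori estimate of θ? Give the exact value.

θ̂_MAP = 8.16

The Uniform(0, θ) likelihood is θ^(−n) for θ ≥ max(xᵢ), zero otherwise. Here max(xᵢ) = 8.16.
Posterior ∝ θ^(−5) · θ^(−5) = θ^(−10) on θ ≥ max(5.9, 8.16) = 8.16.
This density is strictly decreasing in θ, so the posterior mode lies at the lower boundary of the support.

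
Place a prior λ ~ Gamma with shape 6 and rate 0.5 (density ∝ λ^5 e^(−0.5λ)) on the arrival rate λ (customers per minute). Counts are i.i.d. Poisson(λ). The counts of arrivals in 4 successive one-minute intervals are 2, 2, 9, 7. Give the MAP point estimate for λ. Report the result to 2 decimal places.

Σxᵢ = 2+2+9+7 = 20, with n = 4.
Posterior ∝ λ^5e^(−0.5λ) · λ^20e^(−4λ) = λ^25e^(−4.5λ), i.e. Gamma(shape=26, rate=4.5).
The mode of a Gamma(a, b) with a ≥ 1 (shape–rate) is (a−1)/b = 25/4.5 ≈ 5.56.

λ̂_MAP = 5.56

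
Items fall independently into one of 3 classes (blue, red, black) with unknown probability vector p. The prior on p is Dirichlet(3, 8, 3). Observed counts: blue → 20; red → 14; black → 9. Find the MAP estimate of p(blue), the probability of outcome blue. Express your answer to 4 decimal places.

The posterior is Dirichlet(αᵢ + nᵢ) = Dirichlet(23, 22, 12).
For a Dirichlet(a₁,…,a_K) with all aᵢ > 1, the mode has j-th component (aⱼ − 1)/(Σaᵢ − K).
Here Σaᵢ = 57 and K = 3, so p(blue) = (23 − 1)/(57 − 3) = 22/54 ≈ 0.4074.

MAP estimate of p(blue) = 0.4074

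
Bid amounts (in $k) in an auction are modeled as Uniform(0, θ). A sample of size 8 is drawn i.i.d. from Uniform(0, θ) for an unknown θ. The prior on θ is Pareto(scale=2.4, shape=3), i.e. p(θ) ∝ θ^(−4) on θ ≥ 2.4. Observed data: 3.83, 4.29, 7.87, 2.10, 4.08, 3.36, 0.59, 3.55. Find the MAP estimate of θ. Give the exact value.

θ̂_MAP = 7.87

The Uniform(0, θ) likelihood is θ^(−n) for θ ≥ max(xᵢ), zero otherwise. Here max(xᵢ) = 7.87.
Posterior ∝ θ^(−4) · θ^(−8) = θ^(−12) on θ ≥ max(2.4, 7.87) = 7.87.
This density is strictly decreasing in θ, so the posterior mode lies at the lower boundary of the support.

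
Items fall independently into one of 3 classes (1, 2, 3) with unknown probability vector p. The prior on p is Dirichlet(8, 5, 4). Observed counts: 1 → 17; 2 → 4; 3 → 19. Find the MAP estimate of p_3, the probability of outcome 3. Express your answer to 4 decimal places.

The posterior is Dirichlet(αᵢ + nᵢ) = Dirichlet(25, 9, 23).
For a Dirichlet(a₁,…,a_K) with all aᵢ > 1, the mode has j-th component (aⱼ − 1)/(Σaᵢ − K).
Here Σaᵢ = 57 and K = 3, so p_3 = (23 − 1)/(57 − 3) = 22/54 ≈ 0.4074.

MAP estimate: 0.4074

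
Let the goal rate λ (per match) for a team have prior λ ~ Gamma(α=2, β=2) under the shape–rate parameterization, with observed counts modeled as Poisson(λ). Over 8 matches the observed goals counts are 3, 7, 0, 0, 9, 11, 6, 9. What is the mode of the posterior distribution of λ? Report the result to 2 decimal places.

Σxᵢ = 3+7+0+0+9+11+6+9 = 45, with n = 8.
Posterior ∝ λe^(−2λ) · λ^45e^(−8λ) = λ^46e^(−10λ), i.e. Gamma(shape=47, rate=10).
The mode of a Gamma(a, b) with a ≥ 1 (shape–rate) is (a−1)/b = 46/10 ≈ 4.60.

λ̂_MAP = 4.60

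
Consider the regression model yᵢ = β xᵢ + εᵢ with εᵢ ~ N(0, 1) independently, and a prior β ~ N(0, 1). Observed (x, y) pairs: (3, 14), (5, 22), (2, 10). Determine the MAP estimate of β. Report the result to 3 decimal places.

β̂_MAP = 4.410

log p(β | y) = −Σ(yᵢ − βxᵢ)²/(2·1) − β²/(2·1) + const.
Setting the derivative to zero: Σxᵢ(yᵢ − βxᵢ)/1 − β/1 = 0, so β = Σxᵢyᵢ / (Σxᵢ² + σ²/τ²).
Σxᵢyᵢ = 3·14 + 5·22 + 2·10 = 172; Σxᵢ² = 38; σ²/τ² = 1.
β̂_MAP = 172 / (38 + 1) = 172/39 ≈ 4.410.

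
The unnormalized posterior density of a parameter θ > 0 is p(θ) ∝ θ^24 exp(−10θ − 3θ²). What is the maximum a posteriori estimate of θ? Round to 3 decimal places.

θ̂_MAP = 1.333

ℓ'(θ) = 24/θ − 10 − 6θ. Setting this to zero and multiplying by θ: 6θ² + 10θ − 24 = 0.
θ = (−10 + √(10² + 4·6·24)) / (2·6) = (−10 + √676) / 12 = (−10 + 26)/12 = 4/3.
ℓ''(θ) = −24/θ² − 6 < 0, confirming a maximum.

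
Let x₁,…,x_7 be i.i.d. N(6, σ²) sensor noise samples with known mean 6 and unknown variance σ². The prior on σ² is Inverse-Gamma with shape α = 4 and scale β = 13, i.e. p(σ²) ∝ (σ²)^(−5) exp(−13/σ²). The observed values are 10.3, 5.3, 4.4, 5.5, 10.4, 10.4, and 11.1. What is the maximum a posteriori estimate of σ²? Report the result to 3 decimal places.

Sum of squared deviations about the known mean: SS = (10.3−6)² + (5.3−6)² + (4.4−6)² + (5.5−6)² + (10.4−6)² + (10.4−6)² + (11.1−6)² = 86.52.
The Normal likelihood contributes (σ²)^(−n/2) exp(−SS/(2σ²)), so the posterior is Inverse-Gamma(α + n/2, β + SS/2) = Inverse-Gamma(7.5, 56.26).
The mode of Inverse-Gamma(a, b) is b/(a+1) = 56.26/8.5 ≈ 6.619.

σ̂²_MAP = 6.619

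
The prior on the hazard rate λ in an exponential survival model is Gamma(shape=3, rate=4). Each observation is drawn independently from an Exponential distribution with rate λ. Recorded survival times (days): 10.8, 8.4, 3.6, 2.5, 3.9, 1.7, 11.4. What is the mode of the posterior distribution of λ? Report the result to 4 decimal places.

The Exponential(rate=λ) likelihood is ∝ λ^n e^(−λΣtᵢ). Here n = 7 and Σtᵢ = 10.8 + 8.4 + 3.6 + 2.5 + 3.9 + 1.7 + 11.4 = 42.3.
Posterior ∝ λ^2e^(−4λ) · λ^7e^(−42.3λ) = λ^9e^(−46.3λ), i.e. Gamma(10, 46.3).
Mode = (a−1)/b = 9/46.3 ≈ 0.1944.

λ̂_MAP = 0.1944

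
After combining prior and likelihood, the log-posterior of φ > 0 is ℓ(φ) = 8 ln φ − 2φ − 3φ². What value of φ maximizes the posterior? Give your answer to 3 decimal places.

ℓ'(φ) = 8/φ − 2 − 6φ. Setting this to zero and multiplying by φ: 6φ² + 2φ − 8 = 0.
φ = (−2 + √(2² + 4·6·8)) / (2·6) = (−2 + √196) / 12 = (−2 + 14)/12 = 1.
ℓ''(φ) = −8/φ² − 6 < 0, confirming a maximum.

φ̂_MAP = 1.000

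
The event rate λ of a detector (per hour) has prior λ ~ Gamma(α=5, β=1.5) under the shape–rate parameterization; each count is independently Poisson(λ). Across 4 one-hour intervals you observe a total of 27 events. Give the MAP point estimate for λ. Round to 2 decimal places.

Σxᵢ = 27, n = 4.
Posterior ∝ λ^4e^(−1.5λ) · λ^27e^(−4λ) = λ^31e^(−5.5λ), i.e. Gamma(shape=32, rate=5.5).
The mode of a Gamma(a, b) with a ≥ 1 (shape–rate) is (a−1)/b = 31/5.5 ≈ 5.64.

λ̂_MAP = 5.64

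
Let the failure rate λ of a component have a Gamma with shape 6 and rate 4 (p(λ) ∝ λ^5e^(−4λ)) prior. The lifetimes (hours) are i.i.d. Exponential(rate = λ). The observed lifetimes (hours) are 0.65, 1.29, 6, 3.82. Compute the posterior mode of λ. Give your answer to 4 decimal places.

λ̂_MAP = 0.5711

The Exponential(rate=λ) likelihood is ∝ λ^n e^(−λΣtᵢ). Here n = 4 and Σtᵢ = 0.65 + 1.29 + 6 + 3.82 = 11.76.
Posterior ∝ λ^5e^(−4λ) · λ^4e^(−11.76λ) = λ^9e^(−15.76λ), i.e. Gamma(10, 15.76).
Mode = (a−1)/b = 9/15.76 ≈ 0.5711.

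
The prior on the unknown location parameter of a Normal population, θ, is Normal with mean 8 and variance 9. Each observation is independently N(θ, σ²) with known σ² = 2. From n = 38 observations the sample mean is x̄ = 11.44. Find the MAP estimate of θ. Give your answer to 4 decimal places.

θ̂_MAP = 11.4200

n = 38, x̄ = 11.44.
For a Normal prior and Normal likelihood with known variance, the posterior is Normal; its mode equals its mean, the precision-weighted average.
Prior precision 1/σ₀² = 1/9; data precision n/σ² = 38/2 = 19.
θ̂ = ((1/9)·8 + 19·11.44) / (1/9 + 19) = (49106/225)/(172/9) = 11.4200.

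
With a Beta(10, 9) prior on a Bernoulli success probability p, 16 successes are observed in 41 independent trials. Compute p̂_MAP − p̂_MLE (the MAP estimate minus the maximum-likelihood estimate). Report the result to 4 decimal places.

MAP − MLE = 0.0408

Posterior is Beta(26, 34); MAP = (26−1)/(60−2) = 25/58 ≈ 0.43103.
MLE ignores the prior: p̂_MLE = k/n = 16/41 ≈ 0.39024.
Difference = 25/58 − 16/41 = 97/2378 ≈ 0.0408.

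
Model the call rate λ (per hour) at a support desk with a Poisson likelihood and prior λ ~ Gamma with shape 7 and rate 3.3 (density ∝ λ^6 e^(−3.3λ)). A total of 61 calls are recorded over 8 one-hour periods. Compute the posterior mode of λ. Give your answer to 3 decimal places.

λ̂_MAP = 5.929

Σxᵢ = 61, n = 8.
Posterior ∝ λ^6e^(−3.3λ) · λ^61e^(−8λ) = λ^67e^(−11.3λ), i.e. Gamma(shape=68, rate=11.3).
The mode of a Gamma(a, b) with a ≥ 1 (shape–rate) is (a−1)/b = 67/11.3 ≈ 5.929.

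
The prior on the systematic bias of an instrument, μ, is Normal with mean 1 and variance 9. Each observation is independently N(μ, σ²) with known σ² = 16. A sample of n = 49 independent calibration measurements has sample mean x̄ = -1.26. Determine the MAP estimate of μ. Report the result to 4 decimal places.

n = 49, x̄ = -1.26.
For a Normal prior and Normal likelihood with known variance, the posterior is Normal; its mode equals its mean, the precision-weighted average.
Prior precision 1/σ₀² = 1/9; data precision n/σ² = 49/16 = 3.0625.
μ̂ = ((1/9)·1 + 3.0625·(-1.26)) / (1/9 + 3.0625) = (-26983/7200)/(457/144) = -26983/22850 ≈ -1.1809.

μ̂_MAP = -1.1809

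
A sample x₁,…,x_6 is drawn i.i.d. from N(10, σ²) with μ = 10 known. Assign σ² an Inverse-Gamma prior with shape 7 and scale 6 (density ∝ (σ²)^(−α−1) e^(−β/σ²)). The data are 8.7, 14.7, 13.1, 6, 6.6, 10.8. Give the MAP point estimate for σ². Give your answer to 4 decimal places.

Sum of squared deviations about the known mean: SS = (8.7−10)² + (14.7−10)² + (13.1−10)² + (6−10)² + (6.6−10)² + (10.8−10)² = 61.59.
The Normal likelihood contributes (σ²)^(−n/2) exp(−SS/(2σ²)), so the posterior is Inverse-Gamma(α + n/2, β + SS/2) = Inverse-Gamma(10, 36.795).
The mode of Inverse-Gamma(a, b) is b/(a+1) = 36.795/11 ≈ 3.3450.

σ̂²_MAP = 3.3450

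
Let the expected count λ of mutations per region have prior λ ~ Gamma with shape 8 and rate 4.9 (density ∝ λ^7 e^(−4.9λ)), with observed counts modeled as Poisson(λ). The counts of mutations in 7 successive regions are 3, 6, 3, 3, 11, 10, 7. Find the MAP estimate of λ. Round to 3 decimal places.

λ̂_MAP = 4.202

Σxᵢ = 3+6+3+3+11+10+7 = 43, with n = 7.
Posterior ∝ λ^7e^(−4.9λ) · λ^43e^(−7λ) = λ^50e^(−11.9λ), i.e. Gamma(shape=51, rate=11.9).
The mode of a Gamma(a, b) with a ≥ 1 (shape–rate) is (a−1)/b = 50/11.9 ≈ 4.202.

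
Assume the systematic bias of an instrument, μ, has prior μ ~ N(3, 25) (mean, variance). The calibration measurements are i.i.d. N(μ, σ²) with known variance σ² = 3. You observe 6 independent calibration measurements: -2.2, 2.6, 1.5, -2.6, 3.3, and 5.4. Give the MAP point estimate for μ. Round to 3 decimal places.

n = 6; x̄ = ((-2.2) + 2.6 + 1.5 + (-2.6) + 3.3 + 5.4)/6 = 8/6 = 4/3 ≈ 1.3333.
For a Normal prior and Normal likelihood with known variance, the posterior is Normal; its mode equals its mean, the precision-weighted average.
Prior precision 1/σ₀² = 1/25 = 0.04; data precision n/σ² = 6/3 = 2.
μ̂ = (0.04·3 + 2·(4/3)) / (0.04 + 2) = (209/75)/2.04 = 209/153 ≈ 1.366.

μ̂_MAP = 1.366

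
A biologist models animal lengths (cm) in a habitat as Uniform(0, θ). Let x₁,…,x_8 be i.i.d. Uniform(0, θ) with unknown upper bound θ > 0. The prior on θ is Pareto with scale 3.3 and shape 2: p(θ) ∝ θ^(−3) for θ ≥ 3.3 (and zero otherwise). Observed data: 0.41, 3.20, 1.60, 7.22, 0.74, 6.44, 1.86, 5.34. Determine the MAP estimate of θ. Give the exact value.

The Uniform(0, θ) likelihood is θ^(−n) for θ ≥ max(xᵢ), zero otherwise. Here max(xᵢ) = 7.22.
Posterior ∝ θ^(−3) · θ^(−8) = θ^(−11) on θ ≥ max(3.3, 7.22) = 7.22.
This density is strictly decreasing in θ, so the posterior mode lies at the lower boundary of the support.

θ̂_MAP = 7.22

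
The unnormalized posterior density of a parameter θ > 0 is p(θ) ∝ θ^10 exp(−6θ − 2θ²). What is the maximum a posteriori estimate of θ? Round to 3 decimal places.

ℓ'(θ) = 10/θ − 6 − 4θ. Setting this to zero and multiplying by θ: 4θ² + 6θ − 10 = 0.
θ = (−6 + √(6² + 4·4·10)) / (2·4) = (−6 + √196) / 8 = (−6 + 14)/8 = 1.
ℓ''(θ) = −10/θ² − 4 < 0, confirming a maximum.

θ̂_MAP = 1.000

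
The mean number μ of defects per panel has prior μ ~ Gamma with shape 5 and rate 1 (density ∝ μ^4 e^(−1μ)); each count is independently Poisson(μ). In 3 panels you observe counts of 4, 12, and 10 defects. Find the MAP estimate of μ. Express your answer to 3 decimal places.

μ̂_MAP = 7.500

Σxᵢ = 4+12+10 = 26, with n = 3.
Posterior ∝ μ^4e^(−1μ) · μ^26e^(−3μ) = μ^30e^(−4μ), i.e. Gamma(shape=31, rate=4).
The mode of a Gamma(a, b) with a ≥ 1 (shape–rate) is (a−1)/b = 30/4 ≈ 7.500.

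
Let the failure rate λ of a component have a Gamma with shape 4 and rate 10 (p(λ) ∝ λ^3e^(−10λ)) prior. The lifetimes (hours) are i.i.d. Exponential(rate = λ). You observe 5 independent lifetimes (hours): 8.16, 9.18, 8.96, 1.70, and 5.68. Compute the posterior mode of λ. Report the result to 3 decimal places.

The Exponential(rate=λ) likelihood is ∝ λ^n e^(−λΣtᵢ). Here n = 5 and Σtᵢ = 8.16 + 9.18 + 8.96 + 1.70 + 5.68 = 33.68.
Posterior ∝ λ^3e^(−10λ) · λ^5e^(−33.68λ) = λ^8e^(−43.68λ), i.e. Gamma(9, 43.68).
Mode = (a−1)/b = 8/43.68 ≈ 0.183.

λ̂_MAP = 0.183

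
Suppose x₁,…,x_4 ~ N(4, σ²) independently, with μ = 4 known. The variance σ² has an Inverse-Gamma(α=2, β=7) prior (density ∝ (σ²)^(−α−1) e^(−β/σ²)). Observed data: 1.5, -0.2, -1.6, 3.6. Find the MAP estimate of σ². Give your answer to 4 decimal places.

Sum of squared deviations about the known mean: SS = (1.5−4)² + (-0.2−4)² + (-1.6−4)² + (3.6−4)² = 55.41.
The Normal likelihood contributes (σ²)^(−n/2) exp(−SS/(2σ²)), so the posterior is Inverse-Gamma(α + n/2, β + SS/2) = Inverse-Gamma(4, 34.705).
The mode of Inverse-Gamma(a, b) is b/(a+1) = 34.705/5 ≈ 6.9410.

σ̂²_MAP = 6.9410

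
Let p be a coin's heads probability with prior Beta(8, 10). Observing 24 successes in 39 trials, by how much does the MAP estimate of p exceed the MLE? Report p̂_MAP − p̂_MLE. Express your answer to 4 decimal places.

MAP − MLE = -0.0517

Posterior is Beta(32, 25); MAP = (32−1)/(57−2) = 31/55 ≈ 0.56364.
MLE ignores the prior: p̂_MLE = k/n = 24/39 ≈ 0.61538.
Difference = 31/55 − 24/39 = -37/715 ≈ -0.0517.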